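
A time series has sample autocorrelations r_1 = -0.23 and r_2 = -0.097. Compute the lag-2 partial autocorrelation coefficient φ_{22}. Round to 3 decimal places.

-0.158

φ_{22} = (r_2 − r_1²) / (1 − r_1²)
r_1² = (-0.23)² = 0.0529
Numerator = -0.097 − 0.0529 = -0.1499; denominator = 1 − 0.0529 = 0.9471
φ_{22} = -0.1499 / 0.9471 = -0.158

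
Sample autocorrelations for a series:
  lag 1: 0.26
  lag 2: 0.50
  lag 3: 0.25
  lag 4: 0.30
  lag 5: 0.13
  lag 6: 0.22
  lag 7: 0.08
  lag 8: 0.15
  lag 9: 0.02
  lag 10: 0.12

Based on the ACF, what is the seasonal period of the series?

2

The largest autocorrelation is r_2 = 0.50, with a weaker echo at lag 4 (0.30); the remaining lags stay at or below 0.26.
The dominant spike at lag 2 indicates a seasonal period of 2.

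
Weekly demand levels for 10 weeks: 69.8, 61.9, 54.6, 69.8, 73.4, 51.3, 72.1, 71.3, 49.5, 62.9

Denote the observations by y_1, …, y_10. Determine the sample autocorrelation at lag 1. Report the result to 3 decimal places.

-0.336

Mean ȳ = (69.8 + 61.9 + 54.6 + 69.8 + 73.4 + 51.3 + 72.1 + 71.3 + 49.5 + 62.9)/10 = 63.6600
Numerator Σ_{t=1}^{9}(y_t−ȳ)(y_{t+1}−ȳ) = -248.3296
Denominator Σ(y_t−ȳ)² = 738.9040
r_1 = -248.3296 / 738.9040 = -0.336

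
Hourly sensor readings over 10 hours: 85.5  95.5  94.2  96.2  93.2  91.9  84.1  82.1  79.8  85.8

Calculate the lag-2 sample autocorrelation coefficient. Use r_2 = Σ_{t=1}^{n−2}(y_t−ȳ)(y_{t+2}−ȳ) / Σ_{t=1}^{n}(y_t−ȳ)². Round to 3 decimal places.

Mean ȳ = (85.5 + 95.5 + 94.2 + 96.2 + 93.2 + 91.9 + 84.1 + 82.1 + 79.8 + 85.8)/10 = 88.8300
Numerator Σ_{t=1}^{8}(y_t−ȳ)(y_{t+2}−ȳ) = 99.1412
Denominator Σ(y_t−ȳ)² = 325.6410
r_2 = 99.1412 / 325.6410 = 0.304

0.304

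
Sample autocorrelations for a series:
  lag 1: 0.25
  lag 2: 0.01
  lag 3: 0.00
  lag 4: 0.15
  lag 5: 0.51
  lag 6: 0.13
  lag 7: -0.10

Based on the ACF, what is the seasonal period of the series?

The largest autocorrelation is r_5 = 0.51; the remaining lags stay at or below 0.25. The elevated value at lag 1 (0.25), dropping to 0.01 at lag 2, reflects decaying short-term dependence rather than seasonality.
The dominant spike at lag 5 indicates a seasonal period of 5.

5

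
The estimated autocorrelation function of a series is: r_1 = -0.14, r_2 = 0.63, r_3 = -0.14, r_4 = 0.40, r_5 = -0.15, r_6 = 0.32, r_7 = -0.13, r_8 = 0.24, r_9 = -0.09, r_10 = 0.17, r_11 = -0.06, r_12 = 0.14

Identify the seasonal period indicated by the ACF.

The largest autocorrelation is r_2 = 0.63, with weaker echoes at lags 4 (0.40), 6 (0.32), 8 (0.24) and 10 (0.17); the remaining lags stay at or below 0.14.
The dominant spike at lag 2 indicates a seasonal period of 2.

2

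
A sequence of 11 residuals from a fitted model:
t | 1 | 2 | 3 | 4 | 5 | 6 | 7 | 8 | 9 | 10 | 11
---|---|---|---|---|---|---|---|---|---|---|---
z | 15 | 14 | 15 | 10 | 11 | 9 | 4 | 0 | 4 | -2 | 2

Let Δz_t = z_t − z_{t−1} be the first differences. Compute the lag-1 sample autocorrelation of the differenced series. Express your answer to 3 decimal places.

First differences Δz: -1, 1, -5, 1, -2, -5, -4, 4, -6, 4
Mean of differences = -1.3000
Numerator Σ(Δz_t−Δz̄)(Δz_{t+1}−Δz̄) = -69.4900
Denominator Σ(Δz_t−Δz̄)² = 124.1000
r_1(Δz) = -69.4900 / 124.1000 = -0.560

-0.560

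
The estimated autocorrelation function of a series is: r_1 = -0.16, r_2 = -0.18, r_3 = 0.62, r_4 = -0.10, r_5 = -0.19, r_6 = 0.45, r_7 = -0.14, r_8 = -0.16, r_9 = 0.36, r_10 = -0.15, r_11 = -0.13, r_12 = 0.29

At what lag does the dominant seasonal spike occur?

3

The largest autocorrelation is r_3 = 0.62, with weaker echoes at lags 6 (0.45), 9 (0.36) and 12 (0.29); the remaining lags stay at or below -0.10.
The dominant spike at lag 3 indicates a seasonal period of 3.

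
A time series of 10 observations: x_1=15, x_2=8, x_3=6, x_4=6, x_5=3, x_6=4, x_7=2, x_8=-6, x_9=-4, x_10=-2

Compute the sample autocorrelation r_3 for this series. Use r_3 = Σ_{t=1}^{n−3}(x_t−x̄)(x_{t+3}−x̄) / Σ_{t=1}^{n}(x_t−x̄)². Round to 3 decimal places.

0.097

Mean x̄ = (15 + 8 + 6 + 6 + 3 + 4 + 2 − 6 − 4 − 2)/10 = 3.2000
Numerator Σ_{t=1}^{7}(x_t−x̄)(x_{t+3}−x̄) = 33.2800
Denominator Σ(x_t−x̄)² = 343.6000
r_3 = 33.2800 / 343.6000 = 0.097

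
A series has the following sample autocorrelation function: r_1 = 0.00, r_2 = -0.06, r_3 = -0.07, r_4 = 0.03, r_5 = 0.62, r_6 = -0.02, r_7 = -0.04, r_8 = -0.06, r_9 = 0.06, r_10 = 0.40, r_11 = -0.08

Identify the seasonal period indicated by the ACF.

5

The largest autocorrelation is r_5 = 0.62, with a weaker echo at lag 10 (0.40); the remaining lags stay at or below 0.06.
The dominant spike at lag 5 indicates a seasonal period of 5.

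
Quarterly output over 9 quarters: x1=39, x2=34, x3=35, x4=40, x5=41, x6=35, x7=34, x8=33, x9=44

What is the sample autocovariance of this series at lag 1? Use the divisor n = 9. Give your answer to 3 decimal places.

Mean x̄ = (39 + 34 + 35 + 40 + 41 + 35 + 34 + 33 + 44)/9 = 37.2222
Σ_{t=1}^{8}(x_t−x̄)(x_{t+1}−x̄) = -10.4938
γ_1 = -10.4938 / 9 = -1.166

-1.166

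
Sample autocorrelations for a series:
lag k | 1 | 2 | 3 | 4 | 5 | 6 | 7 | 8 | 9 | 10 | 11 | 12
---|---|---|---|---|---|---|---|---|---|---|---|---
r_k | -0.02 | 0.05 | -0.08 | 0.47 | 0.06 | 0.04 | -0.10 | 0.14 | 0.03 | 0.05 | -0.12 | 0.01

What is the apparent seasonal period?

4

The largest autocorrelation is r_4 = 0.47; the remaining lags stay at or below 0.14.
The dominant spike at lag 4 indicates a seasonal period of 4.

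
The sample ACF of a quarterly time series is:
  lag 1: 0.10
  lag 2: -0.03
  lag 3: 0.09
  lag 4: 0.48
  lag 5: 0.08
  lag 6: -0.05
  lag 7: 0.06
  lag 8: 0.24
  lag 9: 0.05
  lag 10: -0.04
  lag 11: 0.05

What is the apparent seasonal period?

4

The largest autocorrelation is r_4 = 0.48, with a weaker echo at lag 8 (0.24); the remaining lags stay at or below 0.10.
The dominant spike at lag 4 indicates a seasonal period of 4.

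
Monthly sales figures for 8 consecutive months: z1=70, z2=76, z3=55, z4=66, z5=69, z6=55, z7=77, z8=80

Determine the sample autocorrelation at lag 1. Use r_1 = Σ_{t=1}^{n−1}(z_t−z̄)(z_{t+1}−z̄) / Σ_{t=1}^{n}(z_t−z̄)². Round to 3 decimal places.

Mean z̄ = (70 + 76 + 55 + 66 + 69 + 55 + 77 + 80)/8 = 68.5000
Deviations from mean: 1.5000, 7.5000, -13.5000, -2.5000, 0.5000, -13.5000, 8.5000, 11.5000
Σ(z_t−z̄)(z_{t+1}−z̄) = (11.2500) + (-101.2500) + (33.7500) + (-1.2500) + (-6.7500) + (-114.7500) + (97.7500) = -81.2500
Denominator Σ(z_t−z̄)² = 634.0000
r_1 = -81.2500 / 634.0000 = -0.128

-0.128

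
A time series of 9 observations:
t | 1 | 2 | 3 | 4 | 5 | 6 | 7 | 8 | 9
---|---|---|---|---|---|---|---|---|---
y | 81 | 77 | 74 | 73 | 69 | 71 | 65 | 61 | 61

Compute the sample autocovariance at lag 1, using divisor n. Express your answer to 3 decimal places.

Mean ȳ = (81 + 77 + 74 + 73 + 69 + 71 + 65 + 61 + 61)/9 = 70.2222
Σ_{t=1}^{8}(y_t−ȳ)(y_{t+1}−ȳ) = 233.9506
γ_1 = 233.9506 / 9 = 25.995

25.995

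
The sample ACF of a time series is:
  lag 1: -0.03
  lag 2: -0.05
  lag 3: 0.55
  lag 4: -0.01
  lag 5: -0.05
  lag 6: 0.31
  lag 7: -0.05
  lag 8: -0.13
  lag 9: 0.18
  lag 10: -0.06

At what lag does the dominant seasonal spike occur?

3

The largest autocorrelation is r_3 = 0.55, with weaker echoes at lags 6 (0.31) and 9 (0.18); the remaining lags stay at or below -0.01.
The dominant spike at lag 3 indicates a seasonal period of 3.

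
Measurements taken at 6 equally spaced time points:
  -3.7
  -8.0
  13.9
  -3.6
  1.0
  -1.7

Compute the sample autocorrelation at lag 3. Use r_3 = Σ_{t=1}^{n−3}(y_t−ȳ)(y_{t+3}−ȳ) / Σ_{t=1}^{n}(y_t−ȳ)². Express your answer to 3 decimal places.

Mean ȳ = (-3.7 − 8.0 + 13.9 − 3.6 + 1.0 − 1.7)/6 = -0.3500
Deviations from mean: -3.3500, -7.6500, 14.2500, -3.2500, 1.3500, -1.3500
Σ(y_t−ȳ)(y_{t+3}−ȳ) = (10.8875) + (-10.3275) + (-19.2375) = -18.6775
Denominator Σ(y_t−ȳ)² = 287.0150
r_3 = -18.6775 / 287.0150 = -0.065

-0.065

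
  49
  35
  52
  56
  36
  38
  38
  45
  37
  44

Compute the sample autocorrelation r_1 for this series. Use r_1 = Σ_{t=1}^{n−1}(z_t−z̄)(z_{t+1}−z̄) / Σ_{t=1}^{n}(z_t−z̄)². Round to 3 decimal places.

Mean z̄ = (49 + 35 + 52 + 56 + 36 + 38 + 38 + 45 + 37 + 44)/10 = 43.0000
Numerator Σ_{t=1}^{9}(z_t−z̄)(z_{t+1}−z̄) = -62.0000
Denominator Σ(z_t−z̄)² = 490.0000
r_1 = -62.0000 / 490.0000 = -0.127

-0.127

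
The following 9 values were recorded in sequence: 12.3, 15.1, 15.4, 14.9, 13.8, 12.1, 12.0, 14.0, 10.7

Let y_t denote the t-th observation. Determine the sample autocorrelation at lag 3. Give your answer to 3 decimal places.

Mean ȳ = (12.3 + 15.1 + 15.4 + 14.9 + 13.8 + 12.1 + 12.0 + 14.0 + 10.7)/9 = 13.3667
Σ(y_t−ȳ)(y_{t+3}−ȳ) = (-1.6356) + (0.7511) + (-2.5756) + (-2.0956) + (0.2744) + (3.3778) = -1.9033
Denominator Σ(y_t−ȳ)² = 21.8000
r_3 = -1.9033 / 21.8000 = -0.087

-0.087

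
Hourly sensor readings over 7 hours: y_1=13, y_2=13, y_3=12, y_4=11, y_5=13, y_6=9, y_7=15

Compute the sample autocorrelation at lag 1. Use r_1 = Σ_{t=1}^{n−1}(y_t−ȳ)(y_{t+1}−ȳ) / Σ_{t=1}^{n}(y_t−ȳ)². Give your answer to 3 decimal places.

-0.537

Mean ȳ = (13 + 13 + 12 + 11 + 13 + 9 + 15)/7 = 12.2857
Deviations from mean: 0.7143, 0.7143, -0.2857, -1.2857, 0.7143, -3.2857, 2.7143
Σ(y_t−ȳ)(y_{t+1}−ȳ) = (0.5102) + (-0.2041) + (0.3673) + (-0.9184) + (-2.3469) + (-8.9184) = -11.5102
Denominator Σ(y_t−ȳ)² = 21.4286
r_1 = -11.5102 / 21.4286 = -0.537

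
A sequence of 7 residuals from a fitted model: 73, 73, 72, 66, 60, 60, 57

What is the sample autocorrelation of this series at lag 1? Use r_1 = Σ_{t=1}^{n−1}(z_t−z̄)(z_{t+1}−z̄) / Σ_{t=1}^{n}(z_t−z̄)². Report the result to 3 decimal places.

Mean z̄ = (73 + 73 + 72 + 66 + 60 + 60 + 57)/7 = 65.8571
Deviations from mean: 7.1429, 7.1429, 6.1429, 0.1429, -5.8571, -5.8571, -8.8571
Σ(z_t−z̄)(z_{t+1}−z̄) = (51.0204) + (43.8776) + (0.8776) + (-0.8367) + (34.3061) + (51.8776) = 181.1224
Denominator Σ(z_t−z̄)² = 286.8571
r_1 = 181.1224 / 286.8571 = 0.631

0.631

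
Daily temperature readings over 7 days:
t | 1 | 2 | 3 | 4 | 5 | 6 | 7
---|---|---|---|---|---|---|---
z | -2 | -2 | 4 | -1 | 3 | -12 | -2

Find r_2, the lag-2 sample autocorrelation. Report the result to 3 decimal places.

0.102

Mean z̄ = (-2 − 2 + 4 − 1 + 3 − 12 − 2)/7 = -1.7143
Deviations from mean: -0.2857, -0.2857, 5.7143, 0.7143, 4.7143, -10.2857, -0.2857
Σ(z_t−z̄)(z_{t+2}−z̄) = (-1.6327) + (-0.2041) + (26.9388) + (-7.3469) + (-1.3469) = 16.4082
Denominator Σ(z_t−z̄)² = 161.4286
r_2 = 16.4082 / 161.4286 = 0.102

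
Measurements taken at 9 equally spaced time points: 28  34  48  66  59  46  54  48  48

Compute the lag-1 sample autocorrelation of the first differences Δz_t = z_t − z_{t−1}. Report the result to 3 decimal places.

0.131

First differences Δz: 6, 14, 18, -7, -13, 8, -6, 0
Mean of differences = 2.5000
Numerator Σ(Δz_t−Δz̄)(Δz_{t+1}−Δz̄) = 107.7500
Denominator Σ(Δz_t−Δz̄)² = 824.0000
r_1(Δz) = 107.7500 / 824.0000 = 0.131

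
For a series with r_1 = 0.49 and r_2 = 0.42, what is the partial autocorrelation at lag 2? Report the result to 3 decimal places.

0.237

φ_{22} = (r_2 − r_1²) / (1 − r_1²)
r_1² = (0.49)² = 0.2401
Numerator = 0.42 − 0.2401 = 0.1799; denominator = 1 − 0.2401 = 0.7599
φ_{22} = 0.1799 / 0.7599 = 0.237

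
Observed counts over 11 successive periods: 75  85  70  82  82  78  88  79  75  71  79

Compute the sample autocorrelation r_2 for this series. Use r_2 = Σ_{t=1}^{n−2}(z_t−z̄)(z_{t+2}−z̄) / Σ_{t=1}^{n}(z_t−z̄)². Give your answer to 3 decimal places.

0.048

Mean z̄ = (75 + 85 + 70 + 82 + 82 + 78 + 88 + 79 + 75 + 71 + 79)/11 = 78.5455
Numerator Σ_{t=1}^{9}(z_t−z̄)(z_{t+2}−z̄) = 15.0413
Denominator Σ(z_t−z̄)² = 310.7273
r_2 = 15.0413 / 310.7273 = 0.048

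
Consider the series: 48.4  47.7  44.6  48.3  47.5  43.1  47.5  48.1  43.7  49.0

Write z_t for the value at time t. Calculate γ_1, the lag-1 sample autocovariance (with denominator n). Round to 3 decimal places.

Mean z̄ = (48.4 + 47.7 + 44.6 + 48.3 + 47.5 + 43.1 + 47.5 + 48.1 + 43.7 + 49.0)/10 = 46.7900
Σ_{t=1}^{9}(z_t−z̄)(z_{t+1}−z̄) = -17.9491
γ_1 = -17.9491 / 10 = -1.795

-1.795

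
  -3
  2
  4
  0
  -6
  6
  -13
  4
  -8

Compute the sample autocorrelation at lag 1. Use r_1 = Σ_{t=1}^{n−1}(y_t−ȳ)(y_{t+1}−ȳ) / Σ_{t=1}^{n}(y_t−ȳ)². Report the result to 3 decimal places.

Mean ȳ = (-3 + 2 + 4 + 0 − 6 + 6 − 13 + 4 − 8)/9 = -1.5556
Numerator Σ_{t=1}^{8}(y_t−ȳ)(y_{t+1}−ȳ) = -203.0864
Denominator Σ(y_t−ȳ)² = 328.2222
r_1 = -203.0864 / 328.2222 = -0.619

-0.619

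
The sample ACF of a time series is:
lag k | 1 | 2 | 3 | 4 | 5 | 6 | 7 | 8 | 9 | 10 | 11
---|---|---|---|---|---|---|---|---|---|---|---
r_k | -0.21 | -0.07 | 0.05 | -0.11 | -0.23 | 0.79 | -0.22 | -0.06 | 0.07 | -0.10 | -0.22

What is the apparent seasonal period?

The largest autocorrelation is r_6 = 0.79; the remaining lags stay at or below 0.07.
The dominant spike at lag 6 indicates a seasonal period of 6.

6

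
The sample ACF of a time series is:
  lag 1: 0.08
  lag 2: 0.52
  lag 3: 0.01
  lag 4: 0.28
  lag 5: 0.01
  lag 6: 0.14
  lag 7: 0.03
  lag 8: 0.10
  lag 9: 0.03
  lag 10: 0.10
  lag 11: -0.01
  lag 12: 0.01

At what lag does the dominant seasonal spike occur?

The largest autocorrelation is r_2 = 0.52, with a weaker echo at lag 4 (0.28); the remaining lags stay at or below 0.14.
The dominant spike at lag 2 indicates a seasonal period of 2.

2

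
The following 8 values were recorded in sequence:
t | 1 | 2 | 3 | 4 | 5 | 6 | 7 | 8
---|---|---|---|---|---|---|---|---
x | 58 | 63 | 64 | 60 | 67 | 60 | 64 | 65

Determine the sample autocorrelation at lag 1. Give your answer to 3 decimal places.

-0.441

Mean x̄ = (58 + 63 + 64 + 60 + 67 + 60 + 64 + 65)/8 = 62.6250
Deviations from mean: -4.6250, 0.3750, 1.3750, -2.6250, 4.3750, -2.6250, 1.3750, 2.3750
Σ(x_t−x̄)(x_{t+1}−x̄) = (-1.7344) + (0.5156) + (-3.6094) + (-11.4844) + (-11.4844) + (-3.6094) + (3.2656) = -28.1406
Denominator Σ(x_t−x̄)² = 63.8750
r_1 = -28.1406 / 63.8750 = -0.441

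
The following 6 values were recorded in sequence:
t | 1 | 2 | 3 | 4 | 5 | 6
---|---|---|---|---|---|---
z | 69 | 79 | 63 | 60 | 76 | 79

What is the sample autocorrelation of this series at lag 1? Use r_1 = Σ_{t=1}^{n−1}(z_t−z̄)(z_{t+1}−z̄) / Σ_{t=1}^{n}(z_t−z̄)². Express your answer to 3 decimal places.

Mean z̄ = (69 + 79 + 63 + 60 + 76 + 79)/6 = 71.0000
Deviations from mean: -2.0000, 8.0000, -8.0000, -11.0000, 5.0000, 8.0000
Numerator Σ_{t=1}^{5}(z_t−z̄)(z_{t+1}−z̄) = -7.0000
Denominator Σ(z_t−z̄)² = 342.0000
r_1 = -7.0000 / 342.0000 = -0.020

-0.020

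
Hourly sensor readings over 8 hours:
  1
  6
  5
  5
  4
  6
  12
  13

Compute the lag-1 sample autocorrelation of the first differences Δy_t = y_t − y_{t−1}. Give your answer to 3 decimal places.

First differences Δy: 5, -1, 0, -1, 2, 6, 1
Mean of differences = 1.7143
Numerator Σ(Δy_t−Δȳ)(Δy_{t+1}−Δȳ) = -2.2245
Denominator Σ(Δy_t−Δȳ)² = 47.4286
r_1(Δy) = -2.2245 / 47.4286 = -0.047

-0.047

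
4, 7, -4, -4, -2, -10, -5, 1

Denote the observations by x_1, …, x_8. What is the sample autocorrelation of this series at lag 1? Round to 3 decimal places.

0.277

Mean x̄ = (4 + 7 − 4 − 4 − 2 − 10 − 5 + 1)/8 = -1.6250
Deviations from mean: 5.6250, 8.6250, -2.3750, -2.3750, -0.3750, -8.3750, -3.3750, 2.6250
Σ(x_t−x̄)(x_{t+1}−x̄) = (48.5156) + (-20.4844) + (5.6406) + (0.8906) + (3.1406) + (28.2656) + (-8.8594) = 57.1094
Denominator Σ(x_t−x̄)² = 205.8750
r_1 = 57.1094 / 205.8750 = 0.277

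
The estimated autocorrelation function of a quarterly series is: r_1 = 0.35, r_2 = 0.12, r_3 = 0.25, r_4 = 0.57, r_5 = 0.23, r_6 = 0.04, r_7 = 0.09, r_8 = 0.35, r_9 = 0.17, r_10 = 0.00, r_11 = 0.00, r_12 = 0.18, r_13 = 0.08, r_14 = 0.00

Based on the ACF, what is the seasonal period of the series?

4

The largest autocorrelation is r_4 = 0.57; the remaining lags stay at or below 0.35. The elevated value at lag 1 (0.35), dropping to 0.12 at lag 2, reflects decaying short-term dependence rather than seasonality.
The dominant spike at lag 4 indicates a seasonal period of 4.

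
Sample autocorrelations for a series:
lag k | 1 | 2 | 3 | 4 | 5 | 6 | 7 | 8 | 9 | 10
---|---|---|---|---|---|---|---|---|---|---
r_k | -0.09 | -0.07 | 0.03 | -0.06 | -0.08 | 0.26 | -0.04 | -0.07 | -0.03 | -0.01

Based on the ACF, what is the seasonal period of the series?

6

The largest autocorrelation is r_6 = 0.26; the remaining lags stay at or below 0.03.
The dominant spike at lag 6 indicates a seasonal period of 6.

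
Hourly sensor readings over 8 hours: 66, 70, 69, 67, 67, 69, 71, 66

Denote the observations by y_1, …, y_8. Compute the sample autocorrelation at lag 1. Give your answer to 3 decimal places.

Mean ȳ = (66 + 70 + 69 + 67 + 67 + 69 + 71 + 66)/8 = 68.1250
Deviations from mean: -2.1250, 1.8750, 0.8750, -1.1250, -1.1250, 0.8750, 2.8750, -2.1250
Σ(y_t−ȳ)(y_{t+1}−ȳ) = (-3.9844) + (1.6406) + (-0.9844) + (1.2656) + (-0.9844) + (2.5156) + (-6.1094) = -6.6406
Denominator Σ(y_t−ȳ)² = 24.8750
r_1 = -6.6406 / 24.8750 = -0.267

-0.267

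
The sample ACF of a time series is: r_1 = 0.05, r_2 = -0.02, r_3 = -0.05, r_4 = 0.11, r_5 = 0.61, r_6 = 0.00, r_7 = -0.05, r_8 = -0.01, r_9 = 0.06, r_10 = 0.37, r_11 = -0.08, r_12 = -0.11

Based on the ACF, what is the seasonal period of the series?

The largest autocorrelation is r_5 = 0.61, with a weaker echo at lag 10 (0.37); the remaining lags stay at or below 0.11.
The dominant spike at lag 5 indicates a seasonal period of 5.

5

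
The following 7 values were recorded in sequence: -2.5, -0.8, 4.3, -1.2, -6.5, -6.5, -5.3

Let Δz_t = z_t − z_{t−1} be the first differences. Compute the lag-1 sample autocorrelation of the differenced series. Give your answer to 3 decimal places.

First differences Δz: 1.7, 5.1, -5.5, -5.3, 0.0, 1.2
Mean of differences = -0.4667
Numerator Σ(Δz_t−Δz̄)(Δz_{t+1}−Δz̄) = 6.8922
Denominator Σ(Δz_t−Δz̄)² = 87.3733
r_1(Δz) = 6.8922 / 87.3733 = 0.079

0.079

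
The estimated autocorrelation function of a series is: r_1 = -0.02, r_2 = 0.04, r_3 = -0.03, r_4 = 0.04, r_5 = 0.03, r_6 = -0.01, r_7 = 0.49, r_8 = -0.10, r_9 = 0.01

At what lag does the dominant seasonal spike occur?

The largest autocorrelation is r_7 = 0.49; the remaining lags stay at or below 0.04.
The dominant spike at lag 7 indicates a seasonal period of 7.

7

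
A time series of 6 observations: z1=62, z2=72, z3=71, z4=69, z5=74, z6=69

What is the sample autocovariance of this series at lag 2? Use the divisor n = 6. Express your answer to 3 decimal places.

Mean z̄ = (62 + 72 + 71 + 69 + 74 + 69)/6 = 69.5000
Σ_{t=1}^{4}(z_t−z̄)(z_{t+2}−z̄) = -5.5000
γ_2 = -5.5000 / 6 = -0.917

-0.917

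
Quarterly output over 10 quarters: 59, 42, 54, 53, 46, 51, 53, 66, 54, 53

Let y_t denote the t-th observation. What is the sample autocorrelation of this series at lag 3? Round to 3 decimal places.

-0.045

Mean ȳ = (59 + 42 + 54 + 53 + 46 + 51 + 53 + 66 + 54 + 53)/10 = 53.1000
Σ(y_t−ȳ)(y_{t+3}−ȳ) = (-0.5900) + (78.8100) + (-1.8900) + (0.0100) + (-91.5900) + (-1.8900) + (0.0100) = -17.1300
Denominator Σ(y_t−ȳ)² = 380.9000
r_3 = -17.1300 / 380.9000 = -0.045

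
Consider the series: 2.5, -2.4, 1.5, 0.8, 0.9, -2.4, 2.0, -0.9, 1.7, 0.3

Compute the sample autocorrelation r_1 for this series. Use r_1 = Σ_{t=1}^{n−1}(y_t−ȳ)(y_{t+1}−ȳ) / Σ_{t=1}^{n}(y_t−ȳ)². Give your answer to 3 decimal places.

-0.654

Mean ȳ = (2.5 − 2.4 + 1.5 + 0.8 + 0.9 − 2.4 + 2.0 − 0.9 + 1.7 + 0.3)/10 = 0.4000
Numerator Σ_{t=1}^{9}(y_t−ȳ)(y_{t+1}−ȳ) = -18.1000
Denominator Σ(y_t−ȳ)² = 27.6600
r_1 = -18.1000 / 27.6600 = -0.654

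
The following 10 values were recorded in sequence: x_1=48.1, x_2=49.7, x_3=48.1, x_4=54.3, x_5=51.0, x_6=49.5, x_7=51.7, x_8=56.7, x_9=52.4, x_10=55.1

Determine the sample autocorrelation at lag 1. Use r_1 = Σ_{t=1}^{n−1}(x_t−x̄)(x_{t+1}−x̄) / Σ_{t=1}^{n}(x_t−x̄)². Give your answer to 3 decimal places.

0.134

Mean x̄ = (48.1 + 49.7 + 48.1 + 54.3 + 51.0 + 49.5 + 51.7 + 56.7 + 52.4 + 55.1)/10 = 51.6600
Numerator Σ_{t=1}^{9}(x_t−x̄)(x_{t+1}−x̄) = 10.6304
Denominator Σ(x_t−x̄)² = 79.0440
r_1 = 10.6304 / 79.0440 = 0.134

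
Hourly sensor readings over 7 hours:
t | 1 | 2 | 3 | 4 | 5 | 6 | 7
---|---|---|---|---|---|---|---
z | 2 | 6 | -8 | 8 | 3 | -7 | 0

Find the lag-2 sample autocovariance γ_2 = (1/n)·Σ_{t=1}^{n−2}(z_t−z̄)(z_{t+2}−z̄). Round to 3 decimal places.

Mean z̄ = (2 + 6 − 8 + 8 + 3 − 7 + 0)/7 = 0.5714
Deviations: 1.4286, 5.4286, -8.5714, 7.4286, 2.4286, -7.5714, -0.5714
Σ_{t=1}^{5}(z_t−z̄)(z_{t+2}−z̄) = -50.3673
γ_2 = -50.3673 / 7 = -7.195

-7.195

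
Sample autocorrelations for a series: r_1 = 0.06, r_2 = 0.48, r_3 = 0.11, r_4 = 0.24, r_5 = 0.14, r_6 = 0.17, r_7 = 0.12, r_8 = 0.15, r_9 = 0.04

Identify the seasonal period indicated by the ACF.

2

The largest autocorrelation is r_2 = 0.48, with weaker echoes at lags 4 (0.24), 6 (0.17) and 8 (0.15); the remaining lags stay at or below 0.14.
The dominant spike at lag 2 indicates a seasonal period of 2.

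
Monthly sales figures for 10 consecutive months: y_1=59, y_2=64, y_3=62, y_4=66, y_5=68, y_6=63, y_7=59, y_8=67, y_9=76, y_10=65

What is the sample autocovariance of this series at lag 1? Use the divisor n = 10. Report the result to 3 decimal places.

Mean ȳ = (59 + 64 + 62 + 66 + 68 + 63 + 59 + 67 + 76 + 65)/10 = 64.9000
Σ_{t=1}^{9}(y_t−ȳ)(y_{t+1}−ȳ) = 25.4900
γ_1 = 25.4900 / 10 = 2.549

2.549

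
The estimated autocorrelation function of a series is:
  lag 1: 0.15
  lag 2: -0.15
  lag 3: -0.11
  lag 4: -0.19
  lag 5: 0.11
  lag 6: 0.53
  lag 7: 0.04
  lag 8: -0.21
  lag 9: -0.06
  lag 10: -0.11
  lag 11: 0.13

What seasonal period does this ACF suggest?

The largest autocorrelation is r_6 = 0.53; the remaining lags stay at or below 0.15.
The dominant spike at lag 6 indicates a seasonal period of 6.

6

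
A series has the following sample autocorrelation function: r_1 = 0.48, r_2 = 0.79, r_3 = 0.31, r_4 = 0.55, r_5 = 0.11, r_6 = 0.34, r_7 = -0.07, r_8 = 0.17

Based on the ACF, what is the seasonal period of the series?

The largest autocorrelation is r_2 = 0.79, with a weaker echo at lag 4 (0.55); the remaining lags stay at or below 0.48.
The dominant spike at lag 2 indicates a seasonal period of 2.

2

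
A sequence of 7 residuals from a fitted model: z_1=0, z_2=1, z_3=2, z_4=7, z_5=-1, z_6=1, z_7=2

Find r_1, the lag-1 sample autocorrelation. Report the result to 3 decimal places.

-0.256

Mean z̄ = (0 + 1 + 2 + 7 − 1 + 1 + 2)/7 = 1.7143
Deviations from mean: -1.7143, -0.7143, 0.2857, 5.2857, -2.7143, -0.7143, 0.2857
Σ(z_t−z̄)(z_{t+1}−z̄) = (1.2245) + (-0.2041) + (1.5102) + (-14.3469) + (1.9388) + (-0.2041) = -10.0816
Denominator Σ(z_t−z̄)² = 39.4286
r_1 = -10.0816 / 39.4286 = -0.256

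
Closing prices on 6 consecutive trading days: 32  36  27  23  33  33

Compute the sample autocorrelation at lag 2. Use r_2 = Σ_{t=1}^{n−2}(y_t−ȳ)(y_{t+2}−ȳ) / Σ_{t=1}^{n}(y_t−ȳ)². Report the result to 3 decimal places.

Mean ȳ = (32 + 36 + 27 + 23 + 33 + 33)/6 = 30.6667
Deviations from mean: 1.3333, 5.3333, -3.6667, -7.6667, 2.3333, 2.3333
Σ(y_t−ȳ)(y_{t+2}−ȳ) = (-4.8889) + (-40.8889) + (-8.5556) + (-17.8889) = -72.2222
Denominator Σ(y_t−ȳ)² = 113.3333
r_2 = -72.2222 / 113.3333 = -0.637

-0.637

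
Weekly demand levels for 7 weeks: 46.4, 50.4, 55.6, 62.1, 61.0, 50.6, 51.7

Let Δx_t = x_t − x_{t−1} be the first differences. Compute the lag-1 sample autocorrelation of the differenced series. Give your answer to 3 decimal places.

First differences Δx: 4.0, 5.2, 6.5, -1.1, -10.4, 1.1
Mean of differences = 0.8833
Numerator Σ(Δx_t−Δx̄)(Δx_{t+1}−Δx̄) = 46.4931
Denominator Σ(Δx_t−Δx̄)² = 191.1883
r_1(Δx) = 46.4931 / 191.1883 = 0.243

0.243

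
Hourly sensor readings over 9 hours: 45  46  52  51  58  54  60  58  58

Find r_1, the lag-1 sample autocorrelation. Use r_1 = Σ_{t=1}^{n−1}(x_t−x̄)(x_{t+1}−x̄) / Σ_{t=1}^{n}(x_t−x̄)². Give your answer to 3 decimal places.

0.509

Mean x̄ = (45 + 46 + 52 + 51 + 58 + 54 + 60 + 58 + 58)/9 = 53.5556
Numerator Σ_{t=1}^{8}(x_t−x̄)(x_{t+1}−x̄) = 122.2469
Denominator Σ(x_t−x̄)² = 240.2222
r_1 = 122.2469 / 240.2222 = 0.509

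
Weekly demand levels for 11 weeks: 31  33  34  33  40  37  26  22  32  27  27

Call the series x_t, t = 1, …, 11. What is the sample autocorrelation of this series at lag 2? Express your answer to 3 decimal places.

-0.109

Mean x̄ = (31 + 33 + 34 + 33 + 40 + 37 + 26 + 22 + 32 + 27 + 27)/11 = 31.0909
Numerator Σ_{t=1}^{9}(x_t−x̄)(x_{t+2}−x̄) = -29.6529
Denominator Σ(x_t−x̄)² = 272.9091
r_2 = -29.6529 / 272.9091 = -0.109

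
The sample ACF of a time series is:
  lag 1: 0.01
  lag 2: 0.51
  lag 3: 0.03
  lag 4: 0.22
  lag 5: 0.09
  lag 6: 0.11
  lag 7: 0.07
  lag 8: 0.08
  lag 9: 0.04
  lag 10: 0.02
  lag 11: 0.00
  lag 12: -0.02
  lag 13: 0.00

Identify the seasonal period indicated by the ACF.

The largest autocorrelation is r_2 = 0.51, with a weaker echo at lag 4 (0.22); the remaining lags stay at or below 0.11.
The dominant spike at lag 2 indicates a seasonal period of 2.

2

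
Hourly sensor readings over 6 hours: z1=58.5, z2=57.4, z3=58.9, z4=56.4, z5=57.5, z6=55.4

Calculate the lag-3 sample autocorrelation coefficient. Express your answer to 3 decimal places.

-0.486

Mean z̄ = (58.5 + 57.4 + 58.9 + 56.4 + 57.5 + 55.4)/6 = 57.3500
Deviations from mean: 1.1500, 0.0500, 1.5500, -0.9500, 0.1500, -1.9500
Σ(z_t−z̄)(z_{t+3}−z̄) = (-1.0925) + (0.0075) + (-3.0225) = -4.1075
Denominator Σ(z_t−z̄)² = 8.4550
r_3 = -4.1075 / 8.4550 = -0.486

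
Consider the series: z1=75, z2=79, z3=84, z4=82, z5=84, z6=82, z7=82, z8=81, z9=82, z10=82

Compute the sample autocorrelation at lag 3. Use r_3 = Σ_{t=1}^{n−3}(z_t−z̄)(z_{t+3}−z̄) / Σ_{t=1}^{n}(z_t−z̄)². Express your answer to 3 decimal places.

Mean z̄ = (75 + 79 + 84 + 82 + 84 + 82 + 82 + 81 + 82 + 82)/10 = 81.3000
Σ(z_t−z̄)(z_{t+3}−z̄) = (-4.4100) + (-6.2100) + (1.8900) + (0.4900) + (-0.8100) + (0.4900) + (0.4900) = -8.0700
Denominator Σ(z_t−z̄)² = 62.1000
r_3 = -8.0700 / 62.1000 = -0.130

-0.130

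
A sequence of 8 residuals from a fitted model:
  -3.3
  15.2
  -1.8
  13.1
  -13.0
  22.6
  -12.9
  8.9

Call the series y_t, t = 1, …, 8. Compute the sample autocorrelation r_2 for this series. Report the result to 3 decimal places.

0.640

Mean ȳ = (-3.3 + 15.2 − 1.8 + 13.1 − 13.0 + 22.6 − 12.9 + 8.9)/8 = 3.6000
Deviations from mean: -6.9000, 11.6000, -5.4000, 9.5000, -16.6000, 19.0000, -16.5000, 5.3000
Numerator Σ_{t=1}^{6}(y_t−ȳ)(y_{t+2}−ȳ) = 792.2000
Denominator Σ(y_t−ȳ)² = 1238.4800
r_2 = 792.2000 / 1238.4800 = 0.640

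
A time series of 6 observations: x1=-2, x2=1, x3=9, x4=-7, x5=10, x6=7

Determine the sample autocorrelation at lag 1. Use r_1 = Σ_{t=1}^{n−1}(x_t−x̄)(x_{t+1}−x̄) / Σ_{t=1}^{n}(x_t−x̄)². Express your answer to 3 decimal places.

Mean x̄ = (-2 + 1 + 9 − 7 + 10 + 7)/6 = 3.0000
Σ(x_t−x̄)(x_{t+1}−x̄) = (10.0000) + (-12.0000) + (-60.0000) + (-70.0000) + (28.0000) = -104.0000
Denominator Σ(x_t−x̄)² = 230.0000
r_1 = -104.0000 / 230.0000 = -0.452

-0.452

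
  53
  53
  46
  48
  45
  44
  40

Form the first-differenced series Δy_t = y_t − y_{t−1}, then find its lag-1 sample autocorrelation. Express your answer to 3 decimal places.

First differences Δy: 0, -7, 2, -3, -1, -4
Mean of differences = -2.1667
Numerator Σ(Δy_t−Δȳ)(Δy_{t+1}−Δȳ) = -37.1944
Denominator Σ(Δy_t−Δȳ)² = 50.8333
r_1(Δy) = -37.1944 / 50.8333 = -0.732

-0.732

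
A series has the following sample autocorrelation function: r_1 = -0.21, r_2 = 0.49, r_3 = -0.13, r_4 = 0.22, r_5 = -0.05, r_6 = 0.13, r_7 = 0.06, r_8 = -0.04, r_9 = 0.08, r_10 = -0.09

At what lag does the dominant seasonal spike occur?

2

The largest autocorrelation is r_2 = 0.49, with a weaker echo at lag 4 (0.22); the remaining lags stay at or below 0.13.
The dominant spike at lag 2 indicates a seasonal period of 2.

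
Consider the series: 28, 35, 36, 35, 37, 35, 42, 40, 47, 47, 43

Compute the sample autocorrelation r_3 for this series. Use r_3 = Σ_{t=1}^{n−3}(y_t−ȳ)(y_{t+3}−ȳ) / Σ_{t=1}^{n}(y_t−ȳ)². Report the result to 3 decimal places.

Mean ȳ = (28 + 35 + 36 + 35 + 37 + 35 + 42 + 40 + 47 + 47 + 43)/11 = 38.6364
Numerator Σ_{t=1}^{8}(y_t−ȳ)(y_{t+3}−ȳ) = 43.4215
Denominator Σ(y_t−ȳ)² = 334.5455
r_3 = 43.4215 / 334.5455 = 0.130

0.130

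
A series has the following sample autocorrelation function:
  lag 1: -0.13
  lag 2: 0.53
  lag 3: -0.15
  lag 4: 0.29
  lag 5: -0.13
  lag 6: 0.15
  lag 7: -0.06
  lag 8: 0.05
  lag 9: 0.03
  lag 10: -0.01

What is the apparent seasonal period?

2

The largest autocorrelation is r_2 = 0.53, with weaker echoes at lags 4 (0.29) and 6 (0.15); the remaining lags stay at or below 0.05.
The dominant spike at lag 2 indicates a seasonal period of 2.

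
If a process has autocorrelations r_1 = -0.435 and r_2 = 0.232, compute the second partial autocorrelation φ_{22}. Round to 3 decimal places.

0.053

φ_{22} = (r_2 − r_1²) / (1 − r_1²)
r_1² = (-0.435)² = 0.189225
Numerator = 0.232 − 0.1892 = 0.0428; denominator = 1 − 0.1892 = 0.8108
φ_{22} = 0.0428 / 0.8108 = 0.053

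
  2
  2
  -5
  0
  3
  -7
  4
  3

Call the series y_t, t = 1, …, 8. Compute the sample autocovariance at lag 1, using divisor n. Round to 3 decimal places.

Mean ȳ = (2 + 2 − 5 + 0 + 3 − 7 + 4 + 3)/8 = 0.2500
Deviations: 1.7500, 1.7500, -5.2500, -0.2500, 2.7500, -7.2500, 3.7500, 2.7500
Σ_{t=1}^{7}(y_t−ȳ)(y_{t+1}−ȳ) = -42.3125
γ_1 = -42.3125 / 8 = -5.289

-5.289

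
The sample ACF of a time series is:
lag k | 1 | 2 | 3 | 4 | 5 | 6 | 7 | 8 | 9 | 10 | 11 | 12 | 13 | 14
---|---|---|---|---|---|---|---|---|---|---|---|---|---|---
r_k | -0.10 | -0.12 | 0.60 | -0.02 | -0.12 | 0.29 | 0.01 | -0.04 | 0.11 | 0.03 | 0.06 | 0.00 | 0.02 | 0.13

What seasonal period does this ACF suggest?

The largest autocorrelation is r_3 = 0.60, with a weaker echo at lag 6 (0.29); the remaining lags stay at or below 0.13.
The dominant spike at lag 3 indicates a seasonal period of 3.

3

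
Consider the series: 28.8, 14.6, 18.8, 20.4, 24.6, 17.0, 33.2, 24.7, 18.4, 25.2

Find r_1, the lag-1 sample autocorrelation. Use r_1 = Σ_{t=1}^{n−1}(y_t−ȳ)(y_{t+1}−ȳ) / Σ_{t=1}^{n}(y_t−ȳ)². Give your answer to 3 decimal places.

Mean ȳ = (28.8 + 14.6 + 18.8 + 20.4 + 24.6 + 17.0 + 33.2 + 24.7 + 18.4 + 25.2)/10 = 22.5700
Numerator Σ_{t=1}^{9}(y_t−ȳ)(y_{t+1}−ȳ) = -83.5539
Denominator Σ(y_t−ȳ)² = 298.2410
r_1 = -83.5539 / 298.2410 = -0.280

-0.280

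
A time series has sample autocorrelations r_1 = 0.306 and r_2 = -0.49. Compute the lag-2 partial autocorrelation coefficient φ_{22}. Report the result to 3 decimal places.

φ_{22} = (r_2 − r_1²) / (1 − r_1²)
r_1² = (0.306)² = 0.093636
Numerator = -0.49 − 0.0936 = -0.5836; denominator = 1 − 0.0936 = 0.9064
φ_{22} = -0.5836 / 0.9064 = -0.644

-0.644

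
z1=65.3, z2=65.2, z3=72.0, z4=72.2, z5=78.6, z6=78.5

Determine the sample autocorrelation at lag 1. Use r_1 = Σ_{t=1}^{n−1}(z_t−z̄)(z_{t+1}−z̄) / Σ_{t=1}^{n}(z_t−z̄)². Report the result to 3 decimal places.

0.507

Mean z̄ = (65.3 + 65.2 + 72.0 + 72.2 + 78.6 + 78.5)/6 = 71.9667
Deviations from mean: -6.6667, -6.7667, 0.0333, 0.2333, 6.6333, 6.5333
Numerator Σ_{t=1}^{5}(z_t−z̄)(z_{t+1}−z̄) = 89.7789
Denominator Σ(z_t−z̄)² = 176.9733
r_1 = 89.7789 / 176.9733 = 0.507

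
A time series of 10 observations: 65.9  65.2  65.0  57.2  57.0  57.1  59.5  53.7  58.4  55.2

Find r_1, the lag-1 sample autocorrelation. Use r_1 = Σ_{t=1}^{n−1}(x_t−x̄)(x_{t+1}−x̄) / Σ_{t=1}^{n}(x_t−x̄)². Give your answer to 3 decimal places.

0.446

Mean x̄ = (65.9 + 65.2 + 65.0 + 57.2 + 57.0 + 57.1 + 59.5 + 53.7 + 58.4 + 55.2)/10 = 59.4200
Numerator Σ_{t=1}^{9}(x_t−x̄)(x_{t+1}−x̄) = 77.8016
Denominator Σ(x_t−x̄)² = 174.2760
r_1 = 77.8016 / 174.2760 = 0.446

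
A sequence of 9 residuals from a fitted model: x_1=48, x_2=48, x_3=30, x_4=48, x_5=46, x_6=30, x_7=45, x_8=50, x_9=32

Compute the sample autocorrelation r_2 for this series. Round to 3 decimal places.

Mean x̄ = (48 + 48 + 30 + 48 + 46 + 30 + 45 + 50 + 32)/9 = 41.8889
Σ(x_t−x̄)(x_{t+2}−x̄) = (-72.6543) + (37.3457) + (-48.8765) + (-72.6543) + (12.7901) + (-96.4321) + (-30.7654) = -271.2469
Denominator Σ(x_t−x̄)² = 584.8889
r_2 = -271.2469 / 584.8889 = -0.464

-0.464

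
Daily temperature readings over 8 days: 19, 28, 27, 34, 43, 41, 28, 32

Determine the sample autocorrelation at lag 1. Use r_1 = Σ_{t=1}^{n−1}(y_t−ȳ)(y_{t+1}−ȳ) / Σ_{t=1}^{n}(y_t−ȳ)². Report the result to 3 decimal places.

Mean ȳ = (19 + 28 + 27 + 34 + 43 + 41 + 28 + 32)/8 = 31.5000
Σ(y_t−ȳ)(y_{t+1}−ȳ) = (43.7500) + (15.7500) + (-11.2500) + (28.7500) + (109.2500) + (-33.2500) + (-1.7500) = 151.2500
Denominator Σ(y_t−ȳ)² = 430.0000
r_1 = 151.2500 / 430.0000 = 0.352

0.352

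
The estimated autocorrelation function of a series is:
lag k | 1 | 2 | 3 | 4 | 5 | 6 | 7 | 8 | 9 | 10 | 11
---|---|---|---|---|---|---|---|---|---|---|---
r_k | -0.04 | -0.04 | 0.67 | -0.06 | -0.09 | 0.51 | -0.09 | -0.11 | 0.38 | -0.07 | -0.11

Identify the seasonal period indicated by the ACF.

3

The largest autocorrelation is r_3 = 0.67, with weaker echoes at lags 6 (0.51) and 9 (0.38); the remaining lags stay at or below -0.04.
The dominant spike at lag 3 indicates a seasonal period of 3.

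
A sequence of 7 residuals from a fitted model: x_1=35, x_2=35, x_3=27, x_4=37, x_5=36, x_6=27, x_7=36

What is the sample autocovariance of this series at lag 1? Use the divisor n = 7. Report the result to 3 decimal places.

Mean x̄ = (35 + 35 + 27 + 37 + 36 + 27 + 36)/7 = 33.2857
Σ_{t=1}^{6}(x_t−x̄)(x_{t+1}−x̄) = -55.2245
γ_1 = -55.2245 / 7 = -7.889

-7.889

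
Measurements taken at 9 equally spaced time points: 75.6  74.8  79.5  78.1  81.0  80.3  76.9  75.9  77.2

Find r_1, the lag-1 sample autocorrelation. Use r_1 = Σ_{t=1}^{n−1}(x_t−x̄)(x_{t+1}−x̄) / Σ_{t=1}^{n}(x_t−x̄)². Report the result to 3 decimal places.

0.309

Mean x̄ = (75.6 + 74.8 + 79.5 + 78.1 + 81.0 + 80.3 + 76.9 + 75.9 + 77.2)/9 = 77.7000
Numerator Σ_{t=1}^{8}(x_t−x̄)(x_{t+1}−x̄) = 11.7500
Denominator Σ(x_t−x̄)² = 38.0000
r_1 = 11.7500 / 38.0000 = 0.309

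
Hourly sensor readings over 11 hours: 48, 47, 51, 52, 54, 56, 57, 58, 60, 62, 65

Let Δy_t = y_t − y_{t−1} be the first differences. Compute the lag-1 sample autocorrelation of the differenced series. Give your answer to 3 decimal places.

-0.459

First differences Δy: -1, 4, 1, 2, 2, 1, 1, 2, 2, 3
Mean of differences = 1.7000
Numerator Σ(Δy_t−Δȳ)(Δy_{t+1}−Δȳ) = -7.3900
Denominator Σ(Δy_t−Δȳ)² = 16.1000
r_1(Δy) = -7.3900 / 16.1000 = -0.459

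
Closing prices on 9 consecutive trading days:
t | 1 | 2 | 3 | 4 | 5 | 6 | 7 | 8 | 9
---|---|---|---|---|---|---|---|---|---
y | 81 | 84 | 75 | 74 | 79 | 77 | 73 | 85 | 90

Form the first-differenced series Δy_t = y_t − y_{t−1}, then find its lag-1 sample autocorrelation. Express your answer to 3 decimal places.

First differences Δy: 3, -9, -1, 5, -2, -4, 12, 5
Mean of differences = 1.1250
Numerator Σ(Δy_t−Δȳ)(Δy_{t+1}−Δȳ) = -15.3906
Denominator Σ(Δy_t−Δȳ)² = 294.8750
r_1(Δy) = -15.3906 / 294.8750 = -0.052

-0.052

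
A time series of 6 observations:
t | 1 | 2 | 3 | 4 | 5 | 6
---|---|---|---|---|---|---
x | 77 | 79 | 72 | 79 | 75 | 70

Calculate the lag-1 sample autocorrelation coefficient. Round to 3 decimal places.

-0.256

Mean x̄ = (77 + 79 + 72 + 79 + 75 + 70)/6 = 75.3333
Numerator Σ_{t=1}^{5}(x_t−x̄)(x_{t+1}−x̄) = -17.7778
Denominator Σ(x_t−x̄)² = 69.3333
r_1 = -17.7778 / 69.3333 = -0.256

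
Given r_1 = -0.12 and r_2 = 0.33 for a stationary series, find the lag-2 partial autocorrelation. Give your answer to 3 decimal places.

0.320

φ_{22} = (r_2 − r_1²) / (1 − r_1²)
r_1² = (-0.12)² = 0.0144
Numerator = 0.33 − 0.0144 = 0.3156; denominator = 1 − 0.0144 = 0.9856
φ_{22} = 0.3156 / 0.9856 = 0.320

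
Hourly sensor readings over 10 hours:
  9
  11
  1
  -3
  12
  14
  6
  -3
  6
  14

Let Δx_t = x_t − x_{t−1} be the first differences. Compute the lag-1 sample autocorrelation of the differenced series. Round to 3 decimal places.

First differences Δx: 2, -10, -4, 15, 2, -8, -9, 9, 8
Mean of differences = 0.5556
Numerator Σ(Δx_t−Δx̄)(Δx_{t+1}−Δx̄) = 39.4691
Denominator Σ(Δx_t−Δx̄)² = 636.2222
r_1(Δx) = 39.4691 / 636.2222 = 0.062

0.062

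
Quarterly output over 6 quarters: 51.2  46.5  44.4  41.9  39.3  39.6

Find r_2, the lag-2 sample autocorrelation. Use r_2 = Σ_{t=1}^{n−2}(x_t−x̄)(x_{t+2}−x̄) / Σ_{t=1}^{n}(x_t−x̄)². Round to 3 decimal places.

0.044

Mean x̄ = (51.2 + 46.5 + 44.4 + 41.9 + 39.3 + 39.6)/6 = 43.8167
Deviations from mean: 7.3833, 2.6833, 0.5833, -1.9167, -4.5167, -4.2167
Σ(x_t−x̄)(x_{t+2}−x̄) = (4.3069) + (-5.1431) + (-2.6347) + (8.0819) = 4.6111
Denominator Σ(x_t−x̄)² = 103.9083
r_2 = 4.6111 / 103.9083 = 0.044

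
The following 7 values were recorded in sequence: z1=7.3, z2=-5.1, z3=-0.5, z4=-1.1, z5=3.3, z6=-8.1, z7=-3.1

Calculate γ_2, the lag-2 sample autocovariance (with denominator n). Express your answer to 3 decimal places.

Mean z̄ = (7.3 − 5.1 − 0.5 − 1.1 + 3.3 − 8.1 − 3.1)/7 = -1.0429
Deviations: 8.3429, -4.0571, 0.5429, -0.0571, 4.3429, -7.0571, -2.0571
Σ_{t=1}^{5}(z_t−z̄)(z_{t+2}−z̄) = -1.4122
γ_2 = -1.4122 / 7 = -0.202

-0.202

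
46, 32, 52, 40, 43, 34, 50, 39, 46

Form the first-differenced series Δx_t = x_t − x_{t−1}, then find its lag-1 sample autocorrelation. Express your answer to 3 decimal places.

-0.780

First differences Δx: -14, 20, -12, 3, -9, 16, -11, 7
Mean of differences = 0.0000
Numerator Σ(Δx_t−Δx̄)(Δx_{t+1}−Δx̄) = -980.0000
Denominator Σ(Δx_t−Δx̄)² = 1256.0000
r_1(Δx) = -980.0000 / 1256.0000 = -0.780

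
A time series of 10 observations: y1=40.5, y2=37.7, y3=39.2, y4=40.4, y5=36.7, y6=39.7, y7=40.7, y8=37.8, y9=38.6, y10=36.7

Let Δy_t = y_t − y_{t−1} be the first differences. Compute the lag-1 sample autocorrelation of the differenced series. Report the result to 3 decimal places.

First differences Δy: -2.8, 1.5, 1.2, -3.7, 3.0, 1.0, -2.9, 0.8, -1.9
Mean of differences = -0.4222
Numerator Σ(Δy_t−Δȳ)(Δy_{t+1}−Δȳ) = -21.4783
Denominator Σ(Δy_t−Δȳ)² = 46.2756
r_1(Δy) = -21.4783 / 46.2756 = -0.464

-0.464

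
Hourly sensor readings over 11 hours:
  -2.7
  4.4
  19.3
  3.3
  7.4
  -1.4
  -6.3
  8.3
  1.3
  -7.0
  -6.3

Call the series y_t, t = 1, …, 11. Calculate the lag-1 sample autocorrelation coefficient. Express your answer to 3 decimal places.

0.152

Mean ȳ = (-2.7 + 4.4 + 19.3 + 3.3 + 7.4 − 1.4 − 6.3 + 8.3 + 1.3 − 7.0 − 6.3)/11 = 1.8455
Numerator Σ_{t=1}^{10}(y_t−ȳ)(y_{t+1}−ȳ) = 95.6325
Denominator Σ(y_t−ȳ)² = 628.2473
r_1 = 95.6325 / 628.2473 = 0.152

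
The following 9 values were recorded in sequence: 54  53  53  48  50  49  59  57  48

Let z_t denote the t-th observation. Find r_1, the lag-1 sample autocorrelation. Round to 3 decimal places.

0.042

Mean z̄ = (54 + 53 + 53 + 48 + 50 + 49 + 59 + 57 + 48)/9 = 52.3333
Numerator Σ_{t=1}^{8}(z_t−z̄)(z_{t+1}−z̄) = 5.2222
Denominator Σ(z_t−z̄)² = 124.0000
r_1 = 5.2222 / 124.0000 = 0.042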